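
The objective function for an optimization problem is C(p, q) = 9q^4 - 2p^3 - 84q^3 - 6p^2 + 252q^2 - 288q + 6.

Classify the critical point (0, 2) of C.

local maximum

The mixed partial ∂²C/∂p∂q is 0, so the Hessian at any point is diag(C_pp, C_qq) = diag(-12(p + 1), 36(3q^2 - 14q + 14)).
At (0, 2): H = diag(-12, -72).
Both eigenvalues are negative, so H is negative definite: a local maximum.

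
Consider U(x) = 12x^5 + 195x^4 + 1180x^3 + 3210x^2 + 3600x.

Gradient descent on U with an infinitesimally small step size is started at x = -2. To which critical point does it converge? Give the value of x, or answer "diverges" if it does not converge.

-1

U'(x) = 60(x + 1)(x + 3)(x + 4)(x + 5), so U'(-2) = -360.
Gradient descent moves in the -U' direction, i.e. x is increasing.
The nearest critical point in that direction is x = -1, where U'' = 1440 > 0 (a local minimum). The iterate converges there.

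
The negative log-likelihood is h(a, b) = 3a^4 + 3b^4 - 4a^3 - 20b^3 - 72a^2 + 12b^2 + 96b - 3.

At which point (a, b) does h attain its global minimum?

h(a,b) separates as P(a) + Q(b) − 3, so its minimum is min P + min Q − 3.
P'(a) = 12a(a - 4)(a + 3) vanishes at a ∈ {-3, 0, 4}; Q'(b) = 12(b - 4)(b - 2)(b + 1) vanishes at b ∈ {-1, 2, 4}.
Local minima of P (where P''>0): P(-3)=-297, P(4)=-640. Local minima of Q: Q(-1)=-61, Q(4)=64.
So the global minimum of h is P(4) + Q(-1) − 3 = -640 − 61 − 3 = -704, attained at (4, -1).

(4, -1)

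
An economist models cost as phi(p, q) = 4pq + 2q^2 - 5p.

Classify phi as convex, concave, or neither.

phi is quadratic, so its Hessian is the constant matrix H = [[0, 4], [4, 4]].
det(H) = -16, tr(H) = 4.
det(H) < 0, so H is indefinite: neither convex nor concave.

neither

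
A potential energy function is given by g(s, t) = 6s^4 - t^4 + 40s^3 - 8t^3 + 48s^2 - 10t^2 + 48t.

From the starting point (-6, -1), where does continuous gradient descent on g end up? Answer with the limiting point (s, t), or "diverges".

(-4, -3)

g is separable, so gradient descent decouples: s follows -∂g/∂s, t follows -∂g/∂t.
∂g/∂s = 24s(s + 1)(s + 4); at s=-6 this is -1440, so s increases.
∂g/∂t = -4(t - 1)(t + 3)(t + 4); at t=-1 this is 48, so t decreases.
s converges to its nearest critical value -4 (a local min of the s-part); t converges to -3. The iterate converges to (-4, -3).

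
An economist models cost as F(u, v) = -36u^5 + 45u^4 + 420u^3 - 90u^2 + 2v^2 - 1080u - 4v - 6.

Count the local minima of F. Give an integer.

2

F separates as a function of u plus a function of v, so ∇F=0 decouples.
∂F/∂u = -180(u - 3)(u - 1)(u + 1)(u + 2) = 0 at u ∈ {-2, -1, 1, 3}; ∂F/∂v = 4(v - 1) = 0 at v ∈ {1}.
The Hessian is diagonal: diag(F_uu, F_vv). Second derivatives: F_uu(-2)=2700, F_uu(-1)=-1440, F_uu(1)=2160, F_uu(3)=-7200; F_vv(1)=4.
Local minima occur where both diagonal entries positive: (-2, 1), (1, 1). Count: 2.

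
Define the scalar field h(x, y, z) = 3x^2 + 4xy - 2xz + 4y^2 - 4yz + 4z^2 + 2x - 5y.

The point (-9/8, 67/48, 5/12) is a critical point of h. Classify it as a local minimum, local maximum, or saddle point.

local minimum

The Hessian is constant: H = [[6, 4, -2], [4, 8, -4], [-2, -4, 8]].
Leading principal minors: Δ₁ = 6, Δ₂ = 32, Δ₃ = 192.
All leading minors are positive, so H is positive definite: a local minimum.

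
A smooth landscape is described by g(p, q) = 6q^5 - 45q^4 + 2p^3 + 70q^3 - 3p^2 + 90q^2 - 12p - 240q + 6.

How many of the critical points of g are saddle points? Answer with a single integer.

g separates as a function of p plus a function of q, so ∇g=0 decouples.
∂g/∂p = 6(p - 2)(p + 1) = 0 at p ∈ {-1, 2}; ∂g/∂q = 30(q - 4)(q - 2)(q - 1)(q + 1) = 0 at q ∈ {-1, 1, 2, 4}.
The Hessian is diagonal: diag(g_pp, g_qq). Second derivatives: g_pp(-1)=-18, g_pp(2)=18; g_qq(-1)=-900, g_qq(1)=180, g_qq(2)=-180, g_qq(4)=900.
Saddle points occur where the two diagonal entries have opposite signs: (-1, 1), (-1, 4), (2, -1), (2, 2). Count: 4.

4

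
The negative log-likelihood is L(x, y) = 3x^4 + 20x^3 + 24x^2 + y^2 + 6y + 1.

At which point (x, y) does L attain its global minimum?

(-4, -3)

L(x,y) separates as P(x) + Q(y) + 1, so its minimum is min P + min Q + 1.
P'(x) = 12x(x + 1)(x + 4) vanishes at x ∈ {-4, -1, 0}; Q'(y) = 2y + 6 vanishes at y ∈ {-3}.
Local minima of P (where P''>0): P(-4)=-128, P(0)=0. Local minima of Q: Q(-3)=-9.
So the global minimum of L is P(-4) + Q(-3) + 1 = -128 − 9 + 1 = -136, attained at (-4, -3).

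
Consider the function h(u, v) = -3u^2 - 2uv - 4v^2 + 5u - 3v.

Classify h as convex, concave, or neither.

concave

h is quadratic, so its Hessian is the constant matrix H = [[-6, -2], [-2, -8]].
det(H) = 44, tr(H) = -14.
det(H) > 0 and tr(H) < 0, so H is negative definite everywhere: concave.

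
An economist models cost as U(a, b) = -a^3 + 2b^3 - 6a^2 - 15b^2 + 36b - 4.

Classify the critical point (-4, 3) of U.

local minimum

The mixed partial ∂²U/∂a∂b is 0, so the Hessian at any point is diag(U_aa, U_bb) = diag(-6(a + 2), 6(2b - 5)).
At (-4, 3): H = diag(12, 6).
Both eigenvalues are positive, so H is positive definite: a local minimum.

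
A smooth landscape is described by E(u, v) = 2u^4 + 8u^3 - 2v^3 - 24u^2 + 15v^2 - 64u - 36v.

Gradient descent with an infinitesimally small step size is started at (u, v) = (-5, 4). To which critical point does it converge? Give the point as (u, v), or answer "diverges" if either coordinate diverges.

diverges

E is separable, so gradient descent decouples: u follows -∂E/∂u, v follows -∂E/∂v.
∂E/∂u = 8(u - 2)(u + 1)(u + 4); at u=-5 this is -224, so u increases.
∂E/∂v = -6(v - 3)(v - 2); at v=4 this is -12, so v increases.
The v-coordinate has no critical point in that direction and runs off to infinity.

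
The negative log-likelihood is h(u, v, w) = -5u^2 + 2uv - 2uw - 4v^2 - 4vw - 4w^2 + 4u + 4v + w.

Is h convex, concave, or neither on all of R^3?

h is quadratic, so its Hessian is the constant matrix H = [[-10, 2, -2], [2, -8, -4], [-2, -4, -8]].
Leading principal minors: -10, 76, -384.
Signs alternate −, +, − ⇒ H ≺ 0 ⇒ concave.

concave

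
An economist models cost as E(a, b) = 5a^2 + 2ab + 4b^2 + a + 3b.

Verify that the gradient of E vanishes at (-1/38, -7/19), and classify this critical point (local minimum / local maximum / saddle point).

∇E = (10a + 2b + 1, 2a + 8b + 3); substituting (-1/38, -7/19) gives ∇E = (0, 0), so (-1/38, -7/19) is indeed a critical point.
The Hessian of E is constant: H = [[10, 2], [2, 8]].
det(H) = 10·8 − 2² = 76.
det(H) > 0 and tr(H) = 18 > 0, so H is positive definite and the point is a local minimum.

local minimum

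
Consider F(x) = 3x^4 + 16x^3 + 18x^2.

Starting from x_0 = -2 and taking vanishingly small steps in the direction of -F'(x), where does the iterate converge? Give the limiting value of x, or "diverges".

-3

F'(x) = 12x(x + 1)(x + 3), so F'(-2) = 24.
Gradient descent moves in the -F' direction, i.e. x is decreasing.
The nearest critical point in that direction is x = -3, where F'' = 72 > 0 (a local minimum). The iterate converges there.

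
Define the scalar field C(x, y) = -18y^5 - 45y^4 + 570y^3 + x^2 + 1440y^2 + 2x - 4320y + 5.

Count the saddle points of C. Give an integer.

C separates as a function of x plus a function of y, so ∇C=0 decouples.
∂C/∂x = 2(x + 1) = 0 at x ∈ {-1}; ∂C/∂y = -90(y - 4)(y - 1)(y + 3)(y + 4) = 0 at y ∈ {-4, -3, 1, 4}.
The Hessian is diagonal: diag(C_xx, C_yy). Second derivatives: C_xx(-1)=2; C_yy(-4)=3600, C_yy(-3)=-2520, C_yy(1)=5400, C_yy(4)=-15120.
Saddle points occur where the two diagonal entries have opposite signs: (-1, -3), (-1, 4). Count: 2.

2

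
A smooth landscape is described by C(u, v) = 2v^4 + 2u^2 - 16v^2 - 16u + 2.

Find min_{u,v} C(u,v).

-62

C(u,v) separates as P(u) + Q(v) + 2, so its minimum is min P + min Q + 2.
P'(u) = 4u - 16 vanishes at u ∈ {4}; Q'(v) = 8v(v - 2)(v + 2) vanishes at v ∈ {-2, 0, 2}.
Local minima of P (where P''>0): P(4)=-32. Local minima of Q: Q(-2)=-32, Q(2)=-32.
So the global minimum of C is P(4) + Q(-2) + 2 = -32 − 32 + 2 = -62, attained at (4, -2).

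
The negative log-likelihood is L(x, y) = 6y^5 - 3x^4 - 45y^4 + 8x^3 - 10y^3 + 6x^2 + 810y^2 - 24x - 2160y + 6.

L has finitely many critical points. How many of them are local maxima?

L separates as a function of x plus a function of y, so ∇L=0 decouples.
∂L/∂x = -12(x - 2)(x - 1)(x + 1) = 0 at x ∈ {-1, 1, 2}; ∂L/∂y = 30(y - 4)(y - 3)(y - 2)(y + 3) = 0 at y ∈ {-3, 2, 3, 4}.
The Hessian is diagonal: diag(L_xx, L_yy). Second derivatives: L_xx(-1)=-72, L_xx(1)=24, L_xx(2)=-36; L_yy(-3)=-6300, L_yy(2)=300, L_yy(3)=-180, L_yy(4)=420.
Local maxima occur where both diagonal entries negative: (-1, -3), (-1, 3), (2, -3), (2, 3). Count: 4.

4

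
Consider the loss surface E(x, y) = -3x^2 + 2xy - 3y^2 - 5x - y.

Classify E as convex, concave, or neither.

concave

E is quadratic, so its Hessian is the constant matrix H = [[-6, 2], [2, -6]].
det(H) = 32, tr(H) = -12.
det(H) > 0 and tr(H) < 0, so H is negative definite everywhere: concave.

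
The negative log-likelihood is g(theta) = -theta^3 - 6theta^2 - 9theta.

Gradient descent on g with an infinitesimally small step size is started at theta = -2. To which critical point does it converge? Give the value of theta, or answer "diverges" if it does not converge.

-3

g'(theta) = -3(theta + 1)(theta + 3), so g'(-2) = 3.
Gradient descent moves in the -g' direction, i.e. theta is decreasing.
The nearest critical point in that direction is theta = -3, where g'' = 6 > 0 (a local minimum). The iterate converges there.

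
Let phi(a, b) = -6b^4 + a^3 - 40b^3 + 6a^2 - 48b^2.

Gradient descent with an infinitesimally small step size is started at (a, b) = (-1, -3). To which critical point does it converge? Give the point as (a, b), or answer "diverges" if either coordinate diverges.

(0, -1)

phi is separable, so gradient descent decouples: a follows -∂phi/∂a, b follows -∂phi/∂b.
∂phi/∂a = 3a(a + 4); at a=-1 this is -9, so a increases.
∂phi/∂b = -24b(b + 1)(b + 4); at b=-3 this is -144, so b increases.
a converges to its nearest critical value 0 (a local min of the a-part); b converges to -1. The iterate converges to (0, -1).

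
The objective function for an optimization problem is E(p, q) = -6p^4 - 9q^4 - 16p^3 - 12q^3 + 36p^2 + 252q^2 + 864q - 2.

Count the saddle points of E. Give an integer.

E separates as a function of p plus a function of q, so ∇E=0 decouples.
∂E/∂p = -24p(p - 1)(p + 3) = 0 at p ∈ {-3, 0, 1}; ∂E/∂q = -36(q - 4)(q + 2)(q + 3) = 0 at q ∈ {-3, -2, 4}.
The Hessian is diagonal: diag(E_pp, E_qq). Second derivatives: E_pp(-3)=-288, E_pp(0)=72, E_pp(1)=-96; E_qq(-3)=-252, E_qq(-2)=216, E_qq(4)=-1512.
Saddle points occur where the two diagonal entries have opposite signs: (-3, -2), (0, -3), (0, 4), (1, -2). Count: 4.

4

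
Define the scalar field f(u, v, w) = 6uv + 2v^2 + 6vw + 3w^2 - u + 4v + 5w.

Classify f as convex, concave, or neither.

neither

f is quadratic, so its Hessian is the constant matrix H = [[0, 6, 0], [6, 4, 6], [0, 6, 6]].
Leading principal minors: 0, -36, -216.
Neither pattern holds ⇒ H is indefinite ⇒ neither convex nor concave.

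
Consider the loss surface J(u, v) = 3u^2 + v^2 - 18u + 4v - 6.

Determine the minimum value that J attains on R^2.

J(u,v) separates as P(u) + Q(v) − 6, so its minimum is min P + min Q − 6.
P'(u) = 6u - 18 vanishes at u ∈ {3}; Q'(v) = 2v + 4 vanishes at v ∈ {-2}.
Local minima of P (where P''>0): P(3)=-27. Local minima of Q: Q(-2)=-4.
So the global minimum of J is P(3) + Q(-2) − 6 = -27 − 4 − 6 = -37, attained at (3, -2).

-37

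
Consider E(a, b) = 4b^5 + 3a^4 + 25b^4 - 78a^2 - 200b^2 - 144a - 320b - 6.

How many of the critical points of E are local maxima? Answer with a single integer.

2

E separates as a function of a plus a function of b, so ∇E=0 decouples.
∂E/∂a = 12(a - 4)(a + 1)(a + 3) = 0 at a ∈ {-3, -1, 4}; ∂E/∂b = 20(b - 2)(b + 1)(b + 2)(b + 4) = 0 at b ∈ {-4, -2, -1, 2}.
The Hessian is diagonal: diag(E_aa, E_bb). Second derivatives: E_aa(-3)=168, E_aa(-1)=-120, E_aa(4)=420; E_bb(-4)=-720, E_bb(-2)=160, E_bb(-1)=-180, E_bb(2)=1440.
Local maxima occur where both diagonal entries negative: (-1, -4), (-1, -1). Count: 2.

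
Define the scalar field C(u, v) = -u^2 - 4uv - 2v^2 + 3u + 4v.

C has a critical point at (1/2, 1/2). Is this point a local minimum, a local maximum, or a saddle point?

The Hessian of C is constant: H = [[-2, -4], [-4, -4]].
det(H) = (-2)·(-4) − (-4)² = -8.
Since det(H) < 0, H is indefinite and the critical point is a saddle point.

saddle point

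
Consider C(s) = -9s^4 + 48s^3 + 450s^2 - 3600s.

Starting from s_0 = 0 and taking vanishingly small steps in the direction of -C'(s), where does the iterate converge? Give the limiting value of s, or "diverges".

C'(s) = -36(s - 5)(s - 4)(s + 5), so C'(0) = -3600.
Gradient descent moves in the -C' direction, i.e. s is increasing.
The nearest critical point in that direction is s = 4, where C'' = 324 > 0 (a local minimum). The iterate converges there.

4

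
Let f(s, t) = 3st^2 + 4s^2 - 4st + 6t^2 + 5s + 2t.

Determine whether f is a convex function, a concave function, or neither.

neither

The term 3st^2 is cubic, so the Hessian is not constant.
∂²f/∂t² = 6s + 12, which takes both signs as s varies (negative for sufficiently negative s). A diagonal entry of the Hessian changing sign means the Hessian is neither positive- nor negative-semidefinite on all of R^2.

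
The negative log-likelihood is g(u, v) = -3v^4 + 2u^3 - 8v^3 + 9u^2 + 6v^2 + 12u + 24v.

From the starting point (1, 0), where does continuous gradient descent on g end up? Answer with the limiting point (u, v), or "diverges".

(-1, -1)

g is separable, so gradient descent decouples: u follows -∂g/∂u, v follows -∂g/∂v.
∂g/∂u = 6(u + 1)(u + 2); at u=1 this is 36, so u decreases.
∂g/∂v = -12(v - 1)(v + 1)(v + 2); at v=0 this is 24, so v decreases.
u converges to its nearest critical value -1 (a local min of the u-part); v converges to -1. The iterate converges to (-1, -1).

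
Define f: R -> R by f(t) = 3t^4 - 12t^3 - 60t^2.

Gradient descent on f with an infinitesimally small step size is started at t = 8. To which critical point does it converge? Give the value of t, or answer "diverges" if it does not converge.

5

f'(t) = 12t(t - 5)(t + 2), so f'(8) = 2880.
Gradient descent moves in the -f' direction, i.e. t is decreasing.
The nearest critical point in that direction is t = 5, where f'' = 420 > 0 (a local minimum). The iterate converges there.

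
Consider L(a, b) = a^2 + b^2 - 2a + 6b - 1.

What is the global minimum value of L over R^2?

-11

L(a,b) separates as P(a) + Q(b) − 1, so its minimum is min P + min Q − 1.
P'(a) = 2a - 2 vanishes at a ∈ {1}; Q'(b) = 2b + 6 vanishes at b ∈ {-3}.
Local minima of P (where P''>0): P(1)=-1. Local minima of Q: Q(-3)=-9.
So the global minimum of L is P(1) + Q(-3) − 1 = -1 − 9 − 1 = -11, attained at (1, -3).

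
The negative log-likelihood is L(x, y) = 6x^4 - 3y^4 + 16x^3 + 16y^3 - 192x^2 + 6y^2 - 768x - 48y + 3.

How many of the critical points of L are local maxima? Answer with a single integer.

L separates as a function of x plus a function of y, so ∇L=0 decouples.
∂L/∂x = 24(x - 4)(x + 2)(x + 4) = 0 at x ∈ {-4, -2, 4}; ∂L/∂y = -12(y - 4)(y - 1)(y + 1) = 0 at y ∈ {-1, 1, 4}.
The Hessian is diagonal: diag(L_xx, L_yy). Second derivatives: L_xx(-4)=384, L_xx(-2)=-288, L_xx(4)=1152; L_yy(-1)=-120, L_yy(1)=72, L_yy(4)=-180.
Local maxima occur where both diagonal entries negative: (-2, -1), (-2, 4). Count: 2.

2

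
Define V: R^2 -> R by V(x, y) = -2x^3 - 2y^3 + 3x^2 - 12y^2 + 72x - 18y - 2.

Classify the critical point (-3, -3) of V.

The mixed partial ∂²V/∂x∂y is 0, so the Hessian at any point is diag(V_xx, V_yy) = diag(6(-2x + 1), -12(y + 2)).
At (-3, -3): H = diag(42, 12).
Both eigenvalues are positive, so H is positive definite: a local minimum.

local minimum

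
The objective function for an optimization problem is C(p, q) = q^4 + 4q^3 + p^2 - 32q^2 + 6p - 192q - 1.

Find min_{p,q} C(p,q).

C(p,q) separates as A(p) + B(q) − 1, so its minimum is min A + min B − 1.
A'(p) = 2p + 6 vanishes at p ∈ {-3}; B'(q) = 4(q - 4)(q + 3)(q + 4) vanishes at q ∈ {-4, -3, 4}.
Local minima of A (where A''>0): A(-3)=-9. Local minima of B: B(-4)=256, B(4)=-768.
So the global minimum of C is A(-3) + B(4) − 1 = -9 − 768 − 1 = -778, attained at (-3, 4).

-778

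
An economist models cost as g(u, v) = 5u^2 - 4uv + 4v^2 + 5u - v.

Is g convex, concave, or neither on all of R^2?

convex

g is quadratic, so its Hessian is the constant matrix H = [[10, -4], [-4, 8]].
det(H) = 64, tr(H) = 18.
det(H) > 0 and tr(H) > 0, so H is positive definite everywhere: convex.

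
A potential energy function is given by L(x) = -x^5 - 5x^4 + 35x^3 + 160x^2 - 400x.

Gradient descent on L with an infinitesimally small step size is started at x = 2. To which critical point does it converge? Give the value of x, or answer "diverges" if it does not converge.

L'(x) = -5(x - 4)(x - 1)(x + 4)(x + 5), so L'(2) = 420.
Gradient descent moves in the -L' direction, i.e. x is decreasing.
The nearest critical point in that direction is x = 1, where L'' = 450 > 0 (a local minimum). The iterate converges there.

1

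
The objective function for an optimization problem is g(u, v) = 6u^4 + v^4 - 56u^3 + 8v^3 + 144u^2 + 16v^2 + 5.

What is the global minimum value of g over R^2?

5

g(u,v) separates as P(u) + Q(v) + 5, so its minimum is min P + min Q + 5.
P'(u) = 24u(u - 4)(u - 3) vanishes at u ∈ {0, 3, 4}; Q'(v) = 4v(v + 2)(v + 4) vanishes at v ∈ {-4, -2, 0}.
Local minima of P (where P''>0): P(0)=0, P(4)=256. Local minima of Q: Q(-4)=0, Q(0)=0.
So the global minimum of g is P(0) + Q(-4) + 5 = 0 + 0 + 5 = 5, attained at (0, -4).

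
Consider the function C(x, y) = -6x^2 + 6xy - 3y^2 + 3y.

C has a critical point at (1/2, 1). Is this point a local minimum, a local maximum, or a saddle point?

local maximum

The Hessian of C is constant: H = [[-12, 6], [6, -6]].
det(H) = (-12)·(-6) − 6² = 36.
det(H) > 0 and tr(H) = -18 < 0, so H is negative definite and the point is a local maximum.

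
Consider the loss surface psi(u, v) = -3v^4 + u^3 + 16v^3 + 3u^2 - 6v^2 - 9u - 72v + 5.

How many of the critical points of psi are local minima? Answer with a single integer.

psi separates as a function of u plus a function of v, so ∇psi=0 decouples.
∂psi/∂u = 3(u - 1)(u + 3) = 0 at u ∈ {-3, 1}; ∂psi/∂v = -12(v - 3)(v - 2)(v + 1) = 0 at v ∈ {-1, 2, 3}.
The Hessian is diagonal: diag(psi_uu, psi_vv). Second derivatives: psi_uu(-3)=-12, psi_uu(1)=12; psi_vv(-1)=-144, psi_vv(2)=36, psi_vv(3)=-48.
Local minima occur where both diagonal entries positive: (1, 2). Count: 1.

1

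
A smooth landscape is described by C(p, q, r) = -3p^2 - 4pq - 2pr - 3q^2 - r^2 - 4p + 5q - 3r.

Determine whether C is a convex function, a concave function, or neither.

concave

C is quadratic, so its Hessian is the constant matrix H = [[-6, -4, -2], [-4, -6, 0], [-2, 0, -2]].
Leading principal minors: -6, 20, -16.
Signs alternate −, +, − ⇒ H ≺ 0 ⇒ concave.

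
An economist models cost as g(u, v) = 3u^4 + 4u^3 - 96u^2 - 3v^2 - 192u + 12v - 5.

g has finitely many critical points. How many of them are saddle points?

g separates as a function of u plus a function of v, so ∇g=0 decouples.
∂g/∂u = 12(u - 4)(u + 1)(u + 4) = 0 at u ∈ {-4, -1, 4}; ∂g/∂v = -6(v - 2) = 0 at v ∈ {2}.
The Hessian is diagonal: diag(g_uu, g_vv). Second derivatives: g_uu(-4)=288, g_uu(-1)=-180, g_uu(4)=480; g_vv(2)=-6.
Saddle points occur where the two diagonal entries have opposite signs: (-4, 2), (4, 2). Count: 2.

2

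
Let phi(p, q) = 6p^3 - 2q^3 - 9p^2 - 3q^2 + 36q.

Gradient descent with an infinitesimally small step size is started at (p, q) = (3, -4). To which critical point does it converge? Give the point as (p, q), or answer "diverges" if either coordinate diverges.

(1, -3)

phi is separable, so gradient descent decouples: p follows -∂phi/∂p, q follows -∂phi/∂q.
∂phi/∂p = 18p(p - 1); at p=3 this is 108, so p decreases.
∂phi/∂q = -6(q - 2)(q + 3); at q=-4 this is -36, so q increases.
p converges to its nearest critical value 1 (a local min of the p-part); q converges to -3. The iterate converges to (1, -3).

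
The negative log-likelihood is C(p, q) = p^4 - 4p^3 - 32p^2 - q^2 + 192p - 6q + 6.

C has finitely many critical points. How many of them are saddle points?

C separates as a function of p plus a function of q, so ∇C=0 decouples.
∂C/∂p = 4(p - 4)(p - 3)(p + 4) = 0 at p ∈ {-4, 3, 4}; ∂C/∂q = -2(q + 3) = 0 at q ∈ {-3}.
The Hessian is diagonal: diag(C_pp, C_qq). Second derivatives: C_pp(-4)=224, C_pp(3)=-28, C_pp(4)=32; C_qq(-3)=-2.
Saddle points occur where the two diagonal entries have opposite signs: (-4, -3), (4, -3). Count: 2.

2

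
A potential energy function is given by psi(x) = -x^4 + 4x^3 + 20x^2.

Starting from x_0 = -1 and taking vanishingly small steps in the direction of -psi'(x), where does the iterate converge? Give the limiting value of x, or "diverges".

psi'(x) = -4x(x - 5)(x + 2), so psi'(-1) = -24.
Gradient descent moves in the -psi' direction, i.e. x is increasing.
The nearest critical point in that direction is x = 0, where psi'' = 40 > 0 (a local minimum). The iterate converges there.

0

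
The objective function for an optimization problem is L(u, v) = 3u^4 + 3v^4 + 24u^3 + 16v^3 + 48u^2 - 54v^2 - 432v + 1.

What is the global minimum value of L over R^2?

-1106

L(u,v) separates as P(u) + Q(v) + 1, so its minimum is min P + min Q + 1.
P'(u) = 12u(u + 2)(u + 4) vanishes at u ∈ {-4, -2, 0}; Q'(v) = 12(v - 3)(v + 3)(v + 4) vanishes at v ∈ {-4, -3, 3}.
Local minima of P (where P''>0): P(-4)=0, P(0)=0. Local minima of Q: Q(-4)=608, Q(3)=-1107.
So the global minimum of L is P(-4) + Q(3) + 1 = 0 − 1107 + 1 = -1106, attained at (-4, 3).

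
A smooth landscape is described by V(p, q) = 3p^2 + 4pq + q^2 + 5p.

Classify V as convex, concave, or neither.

neither

V is quadratic, so its Hessian is the constant matrix H = [[6, 4], [4, 2]].
det(H) = -4, tr(H) = 8.
det(H) < 0, so H is indefinite: neither convex nor concave.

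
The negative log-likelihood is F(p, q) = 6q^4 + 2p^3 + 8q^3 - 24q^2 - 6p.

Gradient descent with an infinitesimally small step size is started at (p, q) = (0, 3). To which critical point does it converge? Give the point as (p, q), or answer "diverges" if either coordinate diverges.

F is separable, so gradient descent decouples: p follows -∂F/∂p, q follows -∂F/∂q.
∂F/∂p = 6(p - 1)(p + 1); at p=0 this is -6, so p increases.
∂F/∂q = 24q(q - 1)(q + 2); at q=3 this is 720, so q decreases.
p converges to its nearest critical value 1 (a local min of the p-part); q converges to 1. The iterate converges to (1, 1).

(1, 1)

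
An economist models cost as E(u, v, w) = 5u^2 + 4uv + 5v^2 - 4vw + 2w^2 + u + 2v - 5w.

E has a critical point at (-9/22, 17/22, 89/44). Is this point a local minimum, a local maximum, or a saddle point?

The Hessian is constant: H = [[10, 4, 0], [4, 10, -4], [0, -4, 4]].
Leading principal minors: Δ₁ = 10, Δ₂ = 84, Δ₃ = 176.
All leading minors are positive, so H is positive definite: a local minimum.

local minimum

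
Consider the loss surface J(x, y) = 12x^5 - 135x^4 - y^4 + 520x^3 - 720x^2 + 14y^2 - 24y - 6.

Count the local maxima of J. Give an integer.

4

J separates as a function of x plus a function of y, so ∇J=0 decouples.
∂J/∂x = 60x(x - 4)(x - 3)(x - 2) = 0 at x ∈ {0, 2, 3, 4}; ∂J/∂y = -4(y - 2)(y - 1)(y + 3) = 0 at y ∈ {-3, 1, 2}.
The Hessian is diagonal: diag(J_xx, J_yy). Second derivatives: J_xx(0)=-1440, J_xx(2)=240, J_xx(3)=-180, J_xx(4)=480; J_yy(-3)=-80, J_yy(1)=16, J_yy(2)=-20.
Local maxima occur where both diagonal entries negative: (0, -3), (0, 2), (3, -3), (3, 2). Count: 4.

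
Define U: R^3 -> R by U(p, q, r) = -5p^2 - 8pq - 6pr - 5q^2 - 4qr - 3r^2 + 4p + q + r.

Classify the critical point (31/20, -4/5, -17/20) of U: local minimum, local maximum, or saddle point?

local maximum

The Hessian is constant: H = [[-10, -8, -6], [-8, -10, -4], [-6, -4, -6]].
Leading principal minors: Δ₁ = -10, Δ₂ = 36, Δ₃ = -80.
The minors alternate sign starting negative (−, +, −), so H is negative definite: a local maximum.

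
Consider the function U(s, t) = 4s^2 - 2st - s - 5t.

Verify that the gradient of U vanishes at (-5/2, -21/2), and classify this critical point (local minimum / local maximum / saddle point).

∇U = (8s - 2t - 1, -2s - 5); substituting (-5/2, -21/2) gives ∇U = (0, 0), so (-5/2, -21/2) is indeed a critical point.
The Hessian of U is constant: H = [[8, -2], [-2, 0]].
det(H) = 8·0 − (-2)² = -4.
Since det(H) < 0, H is indefinite and the critical point is a saddle point.

saddle point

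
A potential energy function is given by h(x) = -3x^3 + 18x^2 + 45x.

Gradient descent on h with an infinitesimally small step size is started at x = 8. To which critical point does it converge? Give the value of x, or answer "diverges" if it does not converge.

diverges

h'(x) = -9(x - 5)(x + 1), so h'(8) = -243.
Gradient descent moves in the -h' direction, i.e. x is increasing.
There is no critical point above x=8, and h' keeps the same sign, so the iterate runs off to +∞.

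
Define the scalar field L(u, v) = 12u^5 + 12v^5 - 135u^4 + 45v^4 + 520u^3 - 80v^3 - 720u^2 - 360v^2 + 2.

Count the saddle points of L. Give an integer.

L separates as a function of u plus a function of v, so ∇L=0 decouples.
∂L/∂u = 60u(u - 4)(u - 3)(u - 2) = 0 at u ∈ {0, 2, 3, 4}; ∂L/∂v = 60v(v - 2)(v + 2)(v + 3) = 0 at v ∈ {-3, -2, 0, 2}.
The Hessian is diagonal: diag(L_uu, L_vv). Second derivatives: L_uu(0)=-1440, L_uu(2)=240, L_uu(3)=-180, L_uu(4)=480; L_vv(-3)=-900, L_vv(-2)=480, L_vv(0)=-720, L_vv(2)=2400.
Saddle points occur where the two diagonal entries have opposite signs: (0, -2), (0, 2), (2, -3), (2, 0), (3, -2), (3, 2), (4, -3), (4, 0). Count: 8.

8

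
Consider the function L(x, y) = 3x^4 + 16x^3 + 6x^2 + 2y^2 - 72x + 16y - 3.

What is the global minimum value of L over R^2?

-82

L(x,y) separates as P(x) + Q(y) − 3, so its minimum is min P + min Q − 3.
P'(x) = 12(x - 1)(x + 2)(x + 3) vanishes at x ∈ {-3, -2, 1}; Q'(y) = 4y + 16 vanishes at y ∈ {-4}.
Local minima of P (where P''>0): P(-3)=81, P(1)=-47. Local minima of Q: Q(-4)=-32.
So the global minimum of L is P(1) + Q(-4) − 3 = -47 − 32 − 3 = -82, attained at (1, -4).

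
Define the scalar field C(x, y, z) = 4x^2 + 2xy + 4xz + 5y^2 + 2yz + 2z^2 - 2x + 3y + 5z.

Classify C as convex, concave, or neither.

C is quadratic, so its Hessian is the constant matrix H = [[8, 2, 4], [2, 10, 2], [4, 2, 4]].
Leading principal minors: 8, 76, 144.
All positive ⇒ H ≻ 0 ⇒ convex.

convex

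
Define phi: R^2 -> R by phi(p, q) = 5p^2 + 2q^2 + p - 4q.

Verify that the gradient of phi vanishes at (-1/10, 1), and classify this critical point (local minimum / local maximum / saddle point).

local minimum

∇phi = (10p + 1, 4q - 4); substituting (-1/10, 1) gives ∇phi = (0, 0), so (-1/10, 1) is indeed a critical point.
The Hessian of phi is constant: H = [[10, 0], [0, 4]].
det(H) = 10·4 − 0² = 40.
det(H) > 0 and tr(H) = 14 > 0, so H is positive definite and the point is a local minimum.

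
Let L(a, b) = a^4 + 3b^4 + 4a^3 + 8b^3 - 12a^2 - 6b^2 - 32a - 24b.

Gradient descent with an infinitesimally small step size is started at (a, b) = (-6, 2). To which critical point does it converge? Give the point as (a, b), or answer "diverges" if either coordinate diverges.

L is separable, so gradient descent decouples: a follows -∂L/∂a, b follows -∂L/∂b.
∂L/∂a = 4(a - 2)(a + 1)(a + 4); at a=-6 this is -320, so a increases.
∂L/∂b = 12(b - 1)(b + 1)(b + 2); at b=2 this is 144, so b decreases.
a converges to its nearest critical value -4 (a local min of the a-part); b converges to 1. The iterate converges to (-4, 1).

(-4, 1)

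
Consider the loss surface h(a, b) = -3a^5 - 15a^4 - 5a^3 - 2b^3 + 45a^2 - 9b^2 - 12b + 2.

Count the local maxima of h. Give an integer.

h separates as a function of a plus a function of b, so ∇h=0 decouples.
∂h/∂a = -15a(a - 1)(a + 2)(a + 3) = 0 at a ∈ {-3, -2, 0, 1}; ∂h/∂b = -6(b + 1)(b + 2) = 0 at b ∈ {-2, -1}.
The Hessian is diagonal: diag(h_aa, h_bb). Second derivatives: h_aa(-3)=180, h_aa(-2)=-90, h_aa(0)=90, h_aa(1)=-180; h_bb(-2)=6, h_bb(-1)=-6.
Local maxima occur where both diagonal entries negative: (-2, -1), (1, -1). Count: 2.

2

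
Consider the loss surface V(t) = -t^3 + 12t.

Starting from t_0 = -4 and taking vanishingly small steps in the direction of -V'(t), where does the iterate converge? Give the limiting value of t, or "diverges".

-2

V'(t) = -3(t - 2)(t + 2), so V'(-4) = -36.
Gradient descent moves in the -V' direction, i.e. t is increasing.
The nearest critical point in that direction is t = -2, where V'' = 12 > 0 (a local minimum). The iterate converges there.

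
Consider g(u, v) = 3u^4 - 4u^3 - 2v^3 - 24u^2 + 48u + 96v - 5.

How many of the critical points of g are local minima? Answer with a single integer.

2

g separates as a function of u plus a function of v, so ∇g=0 decouples.
∂g/∂u = 12(u - 2)(u - 1)(u + 2) = 0 at u ∈ {-2, 1, 2}; ∂g/∂v = -6(v - 4)(v + 4) = 0 at v ∈ {-4, 4}.
The Hessian is diagonal: diag(g_uu, g_vv). Second derivatives: g_uu(-2)=144, g_uu(1)=-36, g_uu(2)=48; g_vv(-4)=48, g_vv(4)=-48.
Local minima occur where both diagonal entries positive: (-2, -4), (2, -4). Count: 2.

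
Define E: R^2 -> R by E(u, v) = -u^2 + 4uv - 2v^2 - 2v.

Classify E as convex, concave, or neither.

E is quadratic, so its Hessian is the constant matrix H = [[-2, 4], [4, -4]].
det(H) = -8, tr(H) = -6.
det(H) < 0, so H is indefinite: neither convex nor concave.

neither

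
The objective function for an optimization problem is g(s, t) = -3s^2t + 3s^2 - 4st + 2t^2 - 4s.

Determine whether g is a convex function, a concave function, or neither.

The term -3s^2t is cubic, so the Hessian is not constant.
∂²g/∂s² = -6t + 6, which takes both signs as t varies (negative for sufficiently large t). A diagonal entry of the Hessian changing sign means the Hessian is neither positive- nor negative-semidefinite on all of R^2.

neither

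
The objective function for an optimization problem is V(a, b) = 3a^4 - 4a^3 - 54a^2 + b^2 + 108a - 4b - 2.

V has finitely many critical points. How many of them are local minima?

2

V separates as a function of a plus a function of b, so ∇V=0 decouples.
∂V/∂a = 12(a - 3)(a - 1)(a + 3) = 0 at a ∈ {-3, 1, 3}; ∂V/∂b = 2(b - 2) = 0 at b ∈ {2}.
The Hessian is diagonal: diag(V_aa, V_bb). Second derivatives: V_aa(-3)=288, V_aa(1)=-96, V_aa(3)=144; V_bb(2)=2.
Local minima occur where both diagonal entries positive: (-3, 2), (3, 2). Count: 2.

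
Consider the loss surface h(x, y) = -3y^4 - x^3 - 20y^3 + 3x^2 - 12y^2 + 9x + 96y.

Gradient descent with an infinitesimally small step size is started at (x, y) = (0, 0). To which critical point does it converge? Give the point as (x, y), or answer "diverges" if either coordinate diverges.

h is separable, so gradient descent decouples: x follows -∂h/∂x, y follows -∂h/∂y.
∂h/∂x = -3(x - 3)(x + 1); at x=0 this is 9, so x decreases.
∂h/∂y = -12(y - 1)(y + 2)(y + 4); at y=0 this is 96, so y decreases.
x converges to its nearest critical value -1 (a local min of the x-part); y converges to -2. The iterate converges to (-1, -2).

(-1, -2)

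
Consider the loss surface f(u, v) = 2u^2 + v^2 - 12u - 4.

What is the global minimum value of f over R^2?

-22

f(u,v) separates as P(u) + Q(v) − 4, so its minimum is min P + min Q − 4.
P'(u) = 4u - 12 vanishes at u ∈ {3}; Q'(v) = 2v vanishes at v ∈ {0}.
Local minima of P (where P''>0): P(3)=-18. Local minima of Q: Q(0)=0.
So the global minimum of f is P(3) + Q(0) − 4 = -18 + 0 − 4 = -22, attained at (3, 0).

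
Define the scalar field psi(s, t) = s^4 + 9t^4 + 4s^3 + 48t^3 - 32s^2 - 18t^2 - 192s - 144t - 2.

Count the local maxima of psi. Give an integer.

1

psi separates as a function of s plus a function of t, so ∇psi=0 decouples.
∂psi/∂s = 4(s - 4)(s + 3)(s + 4) = 0 at s ∈ {-4, -3, 4}; ∂psi/∂t = 36(t - 1)(t + 1)(t + 4) = 0 at t ∈ {-4, -1, 1}.
The Hessian is diagonal: diag(psi_ss, psi_tt). Second derivatives: psi_ss(-4)=32, psi_ss(-3)=-28, psi_ss(4)=224; psi_tt(-4)=540, psi_tt(-1)=-216, psi_tt(1)=360.
Local maxima occur where both diagonal entries negative: (-3, -1). Count: 1.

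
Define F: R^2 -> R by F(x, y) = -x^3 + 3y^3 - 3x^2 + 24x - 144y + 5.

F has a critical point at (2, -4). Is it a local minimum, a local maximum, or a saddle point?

The mixed partial ∂²F/∂x∂y is 0, so the Hessian at any point is diag(F_xx, F_yy) = diag(-6(x + 1), 18y).
At (2, -4): H = diag(-18, -72).
Both eigenvalues are negative, so H is negative definite: a local maximum.

local maximum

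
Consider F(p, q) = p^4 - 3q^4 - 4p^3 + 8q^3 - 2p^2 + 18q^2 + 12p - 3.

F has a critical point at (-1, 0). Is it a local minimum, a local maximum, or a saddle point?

local minimum

The mixed partial ∂²F/∂p∂q is 0, so the Hessian at any point is diag(F_pp, F_qq) = diag(4(3p^2 - 6p - 1), 12(-3q^2 + 4q + 3)).
At (-1, 0): H = diag(32, 36).
Both eigenvalues are positive, so H is positive definite: a local minimum.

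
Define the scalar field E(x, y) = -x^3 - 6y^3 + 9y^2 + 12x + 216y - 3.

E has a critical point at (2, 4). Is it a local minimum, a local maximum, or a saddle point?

The mixed partial ∂²E/∂x∂y is 0, so the Hessian at any point is diag(E_xx, E_yy) = diag(-6x, 18(-2y + 1)).
At (2, 4): H = diag(-12, -126).
Both eigenvalues are negative, so H is negative definite: a local maximum.

local maximum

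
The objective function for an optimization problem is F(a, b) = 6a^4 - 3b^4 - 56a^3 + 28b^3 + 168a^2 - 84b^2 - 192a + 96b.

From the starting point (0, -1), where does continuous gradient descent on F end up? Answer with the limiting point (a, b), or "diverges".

F is separable, so gradient descent decouples: a follows -∂F/∂a, b follows -∂F/∂b.
∂F/∂a = 24(a - 4)(a - 2)(a - 1); at a=0 this is -192, so a increases.
∂F/∂b = -12(b - 4)(b - 2)(b - 1); at b=-1 this is 360, so b decreases.
The b-coordinate has no critical point in that direction and runs off to infinity.

diverges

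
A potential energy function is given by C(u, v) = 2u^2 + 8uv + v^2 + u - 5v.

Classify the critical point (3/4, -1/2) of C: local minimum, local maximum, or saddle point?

saddle point

The Hessian of C is constant: H = [[4, 8], [8, 2]].
det(H) = 4·2 − 8² = -56.
Since det(H) < 0, H is indefinite and the critical point is a saddle point.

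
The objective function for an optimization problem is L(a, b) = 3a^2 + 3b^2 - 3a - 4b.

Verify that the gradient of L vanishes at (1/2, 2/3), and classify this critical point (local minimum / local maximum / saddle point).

∇L = (6a - 3, 6b - 4); substituting (1/2, 2/3) gives ∇L = (0, 0), so (1/2, 2/3) is indeed a critical point.
The Hessian of L is constant: H = [[6, 0], [0, 6]].
det(H) = 6·6 − 0² = 36.
det(H) > 0 and tr(H) = 12 > 0, so H is positive definite and the point is a local minimum.

local minimum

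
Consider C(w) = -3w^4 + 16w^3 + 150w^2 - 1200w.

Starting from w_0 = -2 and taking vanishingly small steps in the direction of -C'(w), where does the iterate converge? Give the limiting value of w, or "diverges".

C'(w) = -12(w - 5)(w - 4)(w + 5), so C'(-2) = -1512.
Gradient descent moves in the -C' direction, i.e. w is increasing.
The nearest critical point in that direction is w = 4, where C'' = 108 > 0 (a local minimum). The iterate converges there.

4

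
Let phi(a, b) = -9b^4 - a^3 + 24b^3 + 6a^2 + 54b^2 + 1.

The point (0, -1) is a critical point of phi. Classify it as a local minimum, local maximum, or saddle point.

The mixed partial ∂²phi/∂a∂b is 0, so the Hessian at any point is diag(phi_aa, phi_bb) = diag(6(-a + 2), 36(-3b^2 + 4b + 3)).
At (0, -1): H = diag(12, -144).
The eigenvalues have opposite signs, so H is indefinite: a saddle point.

saddle point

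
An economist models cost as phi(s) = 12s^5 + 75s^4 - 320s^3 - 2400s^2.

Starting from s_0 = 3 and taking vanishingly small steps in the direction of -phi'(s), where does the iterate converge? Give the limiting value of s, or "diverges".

4

phi'(s) = 60s(s - 4)(s + 4)(s + 5), so phi'(3) = -10080.
Gradient descent moves in the -phi' direction, i.e. s is increasing.
The nearest critical point in that direction is s = 4, where phi'' = 17280 > 0 (a local minimum). The iterate converges there.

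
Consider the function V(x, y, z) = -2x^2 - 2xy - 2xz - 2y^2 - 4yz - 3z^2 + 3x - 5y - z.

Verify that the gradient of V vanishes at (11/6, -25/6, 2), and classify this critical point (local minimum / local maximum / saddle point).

∇V = (-4x - 2y - 2z + 3, -2x - 4y - 4z - 5, -2x - 4y - 6z - 1); substituting (11/6, -25/6, 2) gives ∇V = (0, 0, 0), so (11/6, -25/6, 2) is indeed a critical point.
The Hessian is constant: H = [[-4, -2, -2], [-2, -4, -4], [-2, -4, -6]].
Leading principal minors: Δ₁ = -4, Δ₂ = 12, Δ₃ = -24.
The minors alternate sign starting negative (−, +, −), so H is negative definite: a local maximum.

local maximum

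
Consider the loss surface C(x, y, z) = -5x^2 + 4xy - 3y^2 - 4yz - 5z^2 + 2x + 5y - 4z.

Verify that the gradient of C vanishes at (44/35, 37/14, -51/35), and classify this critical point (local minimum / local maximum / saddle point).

∇C = (-10x + 4y + 2, 4x - 6y - 4z + 5, -4y - 10z - 4); substituting (44/35, 37/14, -51/35) gives ∇C = (0, 0, 0), so (44/35, 37/14, -51/35) is indeed a critical point.
The Hessian is constant: H = [[-10, 4, 0], [4, -6, -4], [0, -4, -10]].
Leading principal minors: Δ₁ = -10, Δ₂ = 44, Δ₃ = -280.
The minors alternate sign starting negative (−, +, −), so H is negative definite: a local maximum.

local maximum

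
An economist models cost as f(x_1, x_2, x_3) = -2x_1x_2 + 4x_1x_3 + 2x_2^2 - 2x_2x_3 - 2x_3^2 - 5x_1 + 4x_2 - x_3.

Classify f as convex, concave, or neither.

f is quadratic, so its Hessian is the constant matrix H = [[0, -2, 4], [-2, 4, -2], [4, -2, -4]].
Leading principal minors: 0, -4, -16.
Neither pattern holds ⇒ H is indefinite ⇒ neither convex nor concave.

neither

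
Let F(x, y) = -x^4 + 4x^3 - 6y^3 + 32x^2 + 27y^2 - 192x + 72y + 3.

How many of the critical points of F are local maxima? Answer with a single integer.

2

F separates as a function of x plus a function of y, so ∇F=0 decouples.
∂F/∂x = -4(x - 4)(x - 3)(x + 4) = 0 at x ∈ {-4, 3, 4}; ∂F/∂y = -18(y - 4)(y + 1) = 0 at y ∈ {-1, 4}.
The Hessian is diagonal: diag(F_xx, F_yy). Second derivatives: F_xx(-4)=-224, F_xx(3)=28, F_xx(4)=-32; F_yy(-1)=90, F_yy(4)=-90.
Local maxima occur where both diagonal entries negative: (-4, 4), (4, 4). Count: 2.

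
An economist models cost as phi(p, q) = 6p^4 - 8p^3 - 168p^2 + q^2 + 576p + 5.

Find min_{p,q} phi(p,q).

-2939

phi(p,q) separates as A(p) + B(q) + 5, so its minimum is min A + min B + 5.
A'(p) = 24(p - 3)(p - 2)(p + 4) vanishes at p ∈ {-4, 2, 3}; B'(q) = 2q vanishes at q ∈ {0}.
Local minima of A (where A''>0): A(-4)=-2944, A(3)=486. Local minima of B: B(0)=0.
So the global minimum of phi is A(-4) + B(0) + 5 = -2944 + 0 + 5 = -2939, attained at (-4, 0).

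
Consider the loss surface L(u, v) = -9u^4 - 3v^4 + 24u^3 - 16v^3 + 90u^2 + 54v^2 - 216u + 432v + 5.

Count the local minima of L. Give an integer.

L separates as a function of u plus a function of v, so ∇L=0 decouples.
∂L/∂u = -36(u - 3)(u - 1)(u + 2) = 0 at u ∈ {-2, 1, 3}; ∂L/∂v = -12(v - 3)(v + 3)(v + 4) = 0 at v ∈ {-4, -3, 3}.
The Hessian is diagonal: diag(L_uu, L_vv). Second derivatives: L_uu(-2)=-540, L_uu(1)=216, L_uu(3)=-360; L_vv(-4)=-84, L_vv(-3)=72, L_vv(3)=-504.
Local minima occur where both diagonal entries positive: (1, -3). Count: 1.

1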